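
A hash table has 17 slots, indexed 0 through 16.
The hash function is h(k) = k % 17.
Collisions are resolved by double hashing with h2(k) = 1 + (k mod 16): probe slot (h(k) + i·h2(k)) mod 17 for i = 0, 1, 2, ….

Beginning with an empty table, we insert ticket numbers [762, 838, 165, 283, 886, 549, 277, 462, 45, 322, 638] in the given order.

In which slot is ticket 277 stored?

762 hashes to 14; slot 14 is free → place at 14.
838 hashes to 5; slot 5 is free → place at 5.
165 hashes to 12; slot 12 is free → place at 12.
283 hashes to 11; slot 11 is free → place at 11.
886 hashes to 2; slot 2 is free → place at 2.
549 hashes to 5, h2=6; 5,11 taken → place at 0.
277 hashes to 5, h2=6; 5,11,0 taken → place at 6.
462 hashes to 3; slot 3 is free → place at 3.
45 hashes to 11, h2=14; 11 taken → place at 8.
322 hashes to 16; slot 16 is free → place at 16.
638 hashes to 9; slot 9 is free → place at 9.
Table: [549, _, 886, 462, _, 838, 277, _, 45, 638, _, 283, 165, _, 762, _, 322]

6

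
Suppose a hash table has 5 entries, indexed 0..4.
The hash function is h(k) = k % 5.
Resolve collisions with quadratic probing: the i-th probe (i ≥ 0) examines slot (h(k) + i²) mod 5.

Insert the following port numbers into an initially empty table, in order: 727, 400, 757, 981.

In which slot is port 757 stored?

3

Insert 727: h=2, slot 2 empty → index 2.
Insert 400: h=0, slot 0 empty → index 0.
Insert 757: h=2, slot 2 occupied → index 3.
Insert 981: h=1, slot 1 empty → index 1.
Table: [400, 981, 727, 757, —]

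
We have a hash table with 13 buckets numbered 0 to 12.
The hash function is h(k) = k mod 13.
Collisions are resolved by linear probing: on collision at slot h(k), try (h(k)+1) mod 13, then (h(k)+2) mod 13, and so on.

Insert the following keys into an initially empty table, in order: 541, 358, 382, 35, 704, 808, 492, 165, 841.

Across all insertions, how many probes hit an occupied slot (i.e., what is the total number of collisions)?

541 hashes to 8; slot 8 is free → place at 8.
358 hashes to 7; slot 7 is free → place at 7.
382 hashes to 5; slot 5 is free → place at 5.
35 hashes to 9; slot 9 is free → place at 9.
704 hashes to 2; slot 2 is free → place at 2.
808 hashes to 2; 2 taken → place at 3.
492 hashes to 11; slot 11 is free → place at 11.
165 hashes to 9; 9 taken → place at 10.
841 hashes to 9; 9,10,11 taken → place at 12.
Table: [_, _, 704, 808, _, 382, _, 358, 541, 35, 165, 492, 841]

5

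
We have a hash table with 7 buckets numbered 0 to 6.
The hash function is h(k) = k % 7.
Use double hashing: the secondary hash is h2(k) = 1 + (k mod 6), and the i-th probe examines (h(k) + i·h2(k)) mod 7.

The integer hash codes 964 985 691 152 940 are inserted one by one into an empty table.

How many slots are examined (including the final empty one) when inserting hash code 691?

3

Insert 964: h=5, slot 5 empty → index 5.
Insert 985: h=5, h2=2, slot 5 occupied → index 0.
Insert 691: h=5, h2=2, slots 5,0 occupied → index 2.
Insert 152: h=5, h2=3, slot 5 occupied → index 1.
Insert 940: h=2, h2=5, slots 2,0,5 occupied → index 3.
Table: [985, 152, 691, 940, _, 964, _]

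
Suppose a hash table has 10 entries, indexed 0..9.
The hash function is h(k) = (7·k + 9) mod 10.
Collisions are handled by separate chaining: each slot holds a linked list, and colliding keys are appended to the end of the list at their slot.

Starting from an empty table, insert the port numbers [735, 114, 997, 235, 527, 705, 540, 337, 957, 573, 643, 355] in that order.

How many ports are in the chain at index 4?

735 -> bucket 4
114 -> bucket 7
997 -> bucket 8
235 -> bucket 4 (collision)
527 -> bucket 8 (collision)
705 -> bucket 4 (collision)
540 -> bucket 9
337 -> bucket 8 (collision)
957 -> bucket 8 (collision)
573 -> bucket 0
643 -> bucket 0 (collision)
355 -> bucket 4 (collision)
Final buckets:
0: 573 -> 643
1: _
2: _
3: _
4: 735 -> 235 -> 705 -> 355
5: _
6: _
7: 114
8: 997 -> 527 -> 337 -> 957
9: 540

4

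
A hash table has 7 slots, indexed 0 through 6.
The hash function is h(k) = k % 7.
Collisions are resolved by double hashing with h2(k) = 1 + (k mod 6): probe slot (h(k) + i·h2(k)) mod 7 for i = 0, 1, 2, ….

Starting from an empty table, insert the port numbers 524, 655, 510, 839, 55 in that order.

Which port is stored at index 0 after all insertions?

524: h=6 => slot 6
655: h=4 => slot 4
510: h=6, h2=1, probe 6,0 => slot 0
839: h=6, h2=6, probe 6,5 => slot 5
55: h=6, h2=2, probe 6,1 => slot 1
Table: [510, 55, ∅, ∅, 655, 839, 524]

510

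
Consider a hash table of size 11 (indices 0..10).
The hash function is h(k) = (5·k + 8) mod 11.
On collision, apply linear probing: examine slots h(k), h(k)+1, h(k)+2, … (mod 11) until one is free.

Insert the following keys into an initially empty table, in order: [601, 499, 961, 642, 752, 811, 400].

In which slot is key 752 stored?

9

601 hashes to 10; slot 10 is free => place at 10.
499 hashes to 6; slot 6 is free => place at 6.
961 hashes to 6; 6 taken => place at 7.
642 hashes to 6; 6,7 taken => place at 8.
752 hashes to 6; 6,7,8 taken => place at 9.
811 hashes to 4; slot 4 is free => place at 4.
400 hashes to 6; 6,7,8,9,10 taken => place at 0.
Table: [400, -, -, -, 811, -, 499, 961, 642, 752, 601]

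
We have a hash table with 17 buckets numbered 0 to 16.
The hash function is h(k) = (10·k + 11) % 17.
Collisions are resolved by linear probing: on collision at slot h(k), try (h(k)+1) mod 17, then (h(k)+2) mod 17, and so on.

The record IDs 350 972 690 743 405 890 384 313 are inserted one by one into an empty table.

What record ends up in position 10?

690

Insert 350: h=9, slot 9 empty => index 9.
Insert 972: h=7, slot 7 empty => index 7.
Insert 690: h=9, slot 9 occupied => index 10.
Insert 743: h=12, slot 12 empty => index 12.
Insert 405: h=15, slot 15 empty => index 15.
Insert 890: h=3, slot 3 empty => index 3.
Insert 384: h=9, slots 9,10 occupied => index 11.
Insert 313: h=13, slot 13 empty => index 13.
Table: [., ., ., 890, ., ., ., 972, ., 350, 690, 384, 743, 313, ., 405, .]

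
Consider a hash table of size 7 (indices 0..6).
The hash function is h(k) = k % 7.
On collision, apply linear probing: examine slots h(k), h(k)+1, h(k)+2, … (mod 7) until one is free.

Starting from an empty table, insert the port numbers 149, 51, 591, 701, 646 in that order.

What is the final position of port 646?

5

149 hashes to 2; slot 2 is free => place at 2.
51 hashes to 2; 2 taken => place at 3.
591 hashes to 3; 3 taken => place at 4.
701 hashes to 1; slot 1 is free => place at 1.
646 hashes to 2; 2,3,4 taken => place at 5.
Table: [—, 701, 149, 51, 591, 646, —]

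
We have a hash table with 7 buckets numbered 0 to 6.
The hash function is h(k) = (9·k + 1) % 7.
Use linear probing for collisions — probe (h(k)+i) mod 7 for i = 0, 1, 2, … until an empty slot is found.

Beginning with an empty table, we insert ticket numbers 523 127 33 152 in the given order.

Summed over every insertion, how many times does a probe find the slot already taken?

3

523 hashes to 4; slot 4 is free -> place at 4.
127 hashes to 3; slot 3 is free -> place at 3.
33 hashes to 4; 4 taken -> place at 5.
152 hashes to 4; 4,5 taken -> place at 6.
Table: [_, _, _, 127, 523, 33, 152]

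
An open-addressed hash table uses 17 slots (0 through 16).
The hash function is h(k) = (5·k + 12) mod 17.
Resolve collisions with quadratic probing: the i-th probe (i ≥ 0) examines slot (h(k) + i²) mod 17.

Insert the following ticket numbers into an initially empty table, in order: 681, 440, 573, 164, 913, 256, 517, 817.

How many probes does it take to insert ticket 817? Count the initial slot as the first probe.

4

Insert 681: h=0, slot 0 empty => index 0.
Insert 440: h=2, slot 2 empty => index 2.
Insert 573: h=4, slot 4 empty => index 4.
Insert 164: h=16, slot 16 empty => index 16.
Insert 913: h=4, slot 4 occupied => index 5.
Insert 256: h=0, slot 0 occupied => index 1.
Insert 517: h=13, slot 13 empty => index 13.
Insert 817: h=0, slots 0,1,4 occupied => index 9.
Table: [681, 256, 440, -, 573, 913, -, -, -, 817, -, -, -, 517, -, -, 164]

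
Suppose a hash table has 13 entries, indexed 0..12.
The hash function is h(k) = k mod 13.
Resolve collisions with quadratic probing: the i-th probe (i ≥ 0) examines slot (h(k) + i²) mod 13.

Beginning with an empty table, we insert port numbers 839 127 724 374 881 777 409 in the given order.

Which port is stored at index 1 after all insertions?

881

839: h=7 -> slot 7
127: h=10 -> slot 10
724: h=9 -> slot 9
374: h=10, probe 10,11 -> slot 11
881: h=10, probe 10,11,1 -> slot 1
777: h=10, probe 10,11,1,6 -> slot 6
409: h=6, probe 6,7,10,2 -> slot 2
Table: [—, 881, 409, —, —, —, 777, 839, —, 724, 127, 374, —]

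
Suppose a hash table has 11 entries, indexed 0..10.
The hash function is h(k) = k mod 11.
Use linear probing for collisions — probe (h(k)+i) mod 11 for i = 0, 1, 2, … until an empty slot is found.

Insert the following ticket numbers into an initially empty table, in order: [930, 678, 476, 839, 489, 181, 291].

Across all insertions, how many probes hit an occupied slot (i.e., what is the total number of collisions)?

Insert 930: h=6, slot 6 empty -> index 6.
Insert 678: h=7, slot 7 empty -> index 7.
Insert 476: h=3, slot 3 empty -> index 3.
Insert 839: h=3, slot 3 occupied -> index 4.
Insert 489: h=5, slot 5 empty -> index 5.
Insert 181: h=5, slots 5,6,7 occupied -> index 8.
Insert 291: h=5, slots 5,6,7,8 occupied -> index 9.
Table: [-, -, -, 476, 839, 489, 930, 678, 181, 291, -]

8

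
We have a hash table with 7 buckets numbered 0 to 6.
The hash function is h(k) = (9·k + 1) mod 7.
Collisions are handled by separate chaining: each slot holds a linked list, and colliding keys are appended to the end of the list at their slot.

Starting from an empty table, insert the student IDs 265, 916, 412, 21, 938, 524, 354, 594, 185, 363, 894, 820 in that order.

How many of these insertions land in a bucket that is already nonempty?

6

265 → bucket 6
916 → bucket 6 (collision)
412 → bucket 6 (collision)
21 → bucket 1
938 → bucket 1 (collision)
524 → bucket 6 (collision)
354 → bucket 2
594 → bucket 6 (collision)
185 → bucket 0
363 → bucket 6 (collision)
894 → bucket 4
820 → bucket 3
Final buckets:
0: 185
1: 21 -> 938
2: 354
3: 820
4: 894
5: .
6: 265 -> 916 -> 412 -> 524 -> 594 -> 363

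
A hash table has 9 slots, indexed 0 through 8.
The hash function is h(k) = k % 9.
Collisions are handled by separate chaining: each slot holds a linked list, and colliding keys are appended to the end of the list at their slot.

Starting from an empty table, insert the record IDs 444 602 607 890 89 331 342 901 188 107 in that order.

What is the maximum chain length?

Insert 444: h=3, bucket 3 empty → new chain.
Insert 602: h=8, bucket 8 empty → new chain.
Insert 607: h=4, bucket 4 empty → new chain.
Insert 890: h=8, bucket 8 nonempty → append to chain.
Insert 89: h=8, bucket 8 nonempty → append to chain.
Insert 331: h=7, bucket 7 empty → new chain.
Insert 342: h=0, bucket 0 empty → new chain.
Insert 901: h=1, bucket 1 empty → new chain.
Insert 188: h=8, bucket 8 nonempty → append to chain.
Insert 107: h=8, bucket 8 nonempty → append to chain.
Final buckets:
0: 342
1: 901
2: —
3: 444
4: 607
5: —
6: —
7: 331
8: 602 -> 890 -> 89 -> 188 -> 107

5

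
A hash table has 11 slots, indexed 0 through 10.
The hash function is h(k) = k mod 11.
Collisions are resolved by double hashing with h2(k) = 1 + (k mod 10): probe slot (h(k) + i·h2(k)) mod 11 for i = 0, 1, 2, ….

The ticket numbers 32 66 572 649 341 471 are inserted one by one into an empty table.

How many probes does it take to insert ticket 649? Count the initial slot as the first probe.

32: h=10 -> slot 10
66: h=0 -> slot 0
572: h=0, h2=3, probe 0,3 -> slot 3
649: h=0, h2=10, probe 0,10,9 -> slot 9
341: h=0, h2=2, probe 0,2 -> slot 2
471: h=9, h2=2, probe 9,0,2,4 -> slot 4
Table: [66, _, 341, 572, 471, _, _, _, _, 649, 32]

3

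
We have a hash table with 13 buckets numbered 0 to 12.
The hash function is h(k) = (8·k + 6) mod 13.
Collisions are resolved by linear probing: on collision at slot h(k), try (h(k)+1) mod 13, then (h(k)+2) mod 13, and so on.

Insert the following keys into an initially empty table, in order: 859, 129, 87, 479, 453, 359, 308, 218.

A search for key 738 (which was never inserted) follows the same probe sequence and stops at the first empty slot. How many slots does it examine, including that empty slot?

2

859 hashes to 1; slot 1 is free => place at 1.
129 hashes to 11; slot 11 is free => place at 11.
87 hashes to 0; slot 0 is free => place at 0.
479 hashes to 3; slot 3 is free => place at 3.
453 hashes to 3; 3 taken => place at 4.
359 hashes to 5; slot 5 is free => place at 5.
308 hashes to 0; 0,1 taken => place at 2.
218 hashes to 8; slot 8 is free => place at 8.
Table: [87, 859, 308, 479, 453, 359, -, -, 218, -, -, 129, -]
Lookup 738: h=8, probe 8,9 → slot 9 empty, not found.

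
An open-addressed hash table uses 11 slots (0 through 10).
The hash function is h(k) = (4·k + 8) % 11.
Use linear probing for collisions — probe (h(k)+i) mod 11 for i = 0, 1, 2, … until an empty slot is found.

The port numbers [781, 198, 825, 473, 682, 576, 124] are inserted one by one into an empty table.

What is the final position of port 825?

781 hashes to 8; slot 8 is free → place at 8.
198 hashes to 8; 8 taken → place at 9.
825 hashes to 8; 8,9 taken → place at 10.
473 hashes to 8; 8,9,10 taken → place at 0.
682 hashes to 8; 8,9,10,0 taken → place at 1.
576 hashes to 2; slot 2 is free → place at 2.
124 hashes to 9; 9,10,0,1,2 taken → place at 3.
Table: [473, 682, 576, 124, _, _, _, _, 781, 198, 825]

10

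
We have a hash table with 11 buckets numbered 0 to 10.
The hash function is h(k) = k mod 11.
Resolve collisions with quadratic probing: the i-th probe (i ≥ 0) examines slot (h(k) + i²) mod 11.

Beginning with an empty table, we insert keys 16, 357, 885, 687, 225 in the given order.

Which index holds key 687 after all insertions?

16: h=5 → slot 5
357: h=5, probe 5,6 → slot 6
885: h=5, probe 5,6,9 → slot 9
687: h=5, probe 5,6,9,3 → slot 3
225: h=5, probe 5,6,9,3,10 → slot 10
Table: [-, -, -, 687, -, 16, 357, -, -, 885, 225]

3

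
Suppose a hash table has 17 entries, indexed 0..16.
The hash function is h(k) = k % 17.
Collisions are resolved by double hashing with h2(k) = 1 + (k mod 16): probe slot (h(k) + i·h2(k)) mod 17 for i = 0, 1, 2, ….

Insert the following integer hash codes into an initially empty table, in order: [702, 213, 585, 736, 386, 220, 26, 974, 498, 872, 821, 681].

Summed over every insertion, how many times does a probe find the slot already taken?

9

702 hashes to 5; slot 5 is free -> place at 5.
213 hashes to 9; slot 9 is free -> place at 9.
585 hashes to 7; slot 7 is free -> place at 7.
736 hashes to 5, h2=1; 5 taken -> place at 6.
386 hashes to 12; slot 12 is free -> place at 12.
220 hashes to 16; slot 16 is free -> place at 16.
26 hashes to 9, h2=11; 9 taken -> place at 3.
974 hashes to 5, h2=15; 5,3 taken -> place at 1.
498 hashes to 5, h2=3; 5 taken -> place at 8.
872 hashes to 5, h2=9; 5 taken -> place at 14.
821 hashes to 5, h2=6; 5 taken -> place at 11.
681 hashes to 1, h2=10; 1,11 taken -> place at 4.
Table: [—, 974, —, 26, 681, 702, 736, 585, 498, 213, —, 821, 386, —, 872, —, 220]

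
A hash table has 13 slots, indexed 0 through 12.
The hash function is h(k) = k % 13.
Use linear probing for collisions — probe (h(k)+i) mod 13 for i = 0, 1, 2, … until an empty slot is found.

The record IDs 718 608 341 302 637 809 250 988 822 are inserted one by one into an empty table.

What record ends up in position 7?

250

718 hashes to 3; slot 3 is free => place at 3.
608 hashes to 10; slot 10 is free => place at 10.
341 hashes to 3; 3 taken => place at 4.
302 hashes to 3; 3,4 taken => place at 5.
637 hashes to 0; slot 0 is free => place at 0.
809 hashes to 3; 3,4,5 taken => place at 6.
250 hashes to 3; 3,4,5,6 taken => place at 7.
988 hashes to 0; 0 taken => place at 1.
822 hashes to 3; 3,4,5,6,7 taken => place at 8.
Table: [637, 988, _, 718, 341, 302, 809, 250, 822, _, 608, _, _]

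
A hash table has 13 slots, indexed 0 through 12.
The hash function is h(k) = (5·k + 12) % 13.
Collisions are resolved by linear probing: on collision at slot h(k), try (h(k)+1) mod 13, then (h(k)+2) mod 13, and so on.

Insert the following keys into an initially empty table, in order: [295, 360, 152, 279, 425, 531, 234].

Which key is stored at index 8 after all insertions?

Insert 295: h=5, slot 5 empty => index 5.
Insert 360: h=5, slot 5 occupied => index 6.
Insert 152: h=5, slots 5,6 occupied => index 7.
Insert 279: h=3, slot 3 empty => index 3.
Insert 425: h=5, slots 5,6,7 occupied => index 8.
Insert 531: h=2, slot 2 empty => index 2.
Insert 234: h=12, slot 12 empty => index 12.
Table: [., ., 531, 279, ., 295, 360, 152, 425, ., ., ., 234]

425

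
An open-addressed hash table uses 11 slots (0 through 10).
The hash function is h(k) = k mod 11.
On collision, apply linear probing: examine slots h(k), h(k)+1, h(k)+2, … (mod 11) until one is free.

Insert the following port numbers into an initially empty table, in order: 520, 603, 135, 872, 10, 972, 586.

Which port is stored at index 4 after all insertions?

520: h=3 -> slot 3
603: h=9 -> slot 9
135: h=3, probe 3,4 -> slot 4
872: h=3, probe 3,4,5 -> slot 5
10: h=10 -> slot 10
972: h=4, probe 4,5,6 -> slot 6
586: h=3, probe 3,4,5,6,7 -> slot 7
Table: [—, —, —, 520, 135, 872, 972, 586, —, 603, 10]

135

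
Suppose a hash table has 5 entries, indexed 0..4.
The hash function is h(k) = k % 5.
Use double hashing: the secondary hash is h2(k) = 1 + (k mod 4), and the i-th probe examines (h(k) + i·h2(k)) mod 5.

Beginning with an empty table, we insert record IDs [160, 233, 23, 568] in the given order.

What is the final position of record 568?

4

Insert 160: h=0, slot 0 empty → index 0.
Insert 233: h=3, slot 3 empty → index 3.
Insert 23: h=3, h2=4, slot 3 occupied → index 2.
Insert 568: h=3, h2=1, slot 3 occupied → index 4.
Table: [160, -, 23, 233, 568]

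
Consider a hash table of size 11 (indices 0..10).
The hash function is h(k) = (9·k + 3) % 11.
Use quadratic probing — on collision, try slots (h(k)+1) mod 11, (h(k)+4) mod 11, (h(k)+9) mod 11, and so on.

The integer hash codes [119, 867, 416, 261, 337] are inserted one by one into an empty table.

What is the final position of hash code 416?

0

119 hashes to 7; slot 7 is free → place at 7.
867 hashes to 7; 7 taken → place at 8.
416 hashes to 7; 7,8 taken → place at 0.
261 hashes to 9; slot 9 is free → place at 9.
337 hashes to 0; 0 taken → place at 1.
Table: [416, 337, _, _, _, _, _, 119, 867, 261, _]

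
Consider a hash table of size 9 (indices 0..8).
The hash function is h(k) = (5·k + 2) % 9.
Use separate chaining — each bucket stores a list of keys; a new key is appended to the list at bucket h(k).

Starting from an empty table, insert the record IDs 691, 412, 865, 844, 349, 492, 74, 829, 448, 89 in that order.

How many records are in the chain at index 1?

Insert 691: h=1, bucket 1 empty → new chain.
Insert 412: h=1, bucket 1 nonempty → append to chain.
Insert 865: h=7, bucket 7 empty → new chain.
Insert 844: h=1, bucket 1 nonempty → append to chain.
Insert 349: h=1, bucket 1 nonempty → append to chain.
Insert 492: h=5, bucket 5 empty → new chain.
Insert 74: h=3, bucket 3 empty → new chain.
Insert 829: h=7, bucket 7 nonempty → append to chain.
Insert 448: h=1, bucket 1 nonempty → append to chain.
Insert 89: h=6, bucket 6 empty → new chain.
Final buckets:
0: .
1: 691 -> 412 -> 844 -> 349 -> 448
2: .
3: 74
4: .
5: 492
6: 89
7: 865 -> 829
8: .

5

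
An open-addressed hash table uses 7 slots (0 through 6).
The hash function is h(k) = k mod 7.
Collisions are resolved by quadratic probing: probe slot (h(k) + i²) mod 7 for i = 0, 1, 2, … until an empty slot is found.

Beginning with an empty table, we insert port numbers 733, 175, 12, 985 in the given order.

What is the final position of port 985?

733: h=5 => slot 5
175: h=0 => slot 0
12: h=5, probe 5,6 => slot 6
985: h=5, probe 5,6,2 => slot 2
Table: [175, ∅, 985, ∅, ∅, 733, 12]

2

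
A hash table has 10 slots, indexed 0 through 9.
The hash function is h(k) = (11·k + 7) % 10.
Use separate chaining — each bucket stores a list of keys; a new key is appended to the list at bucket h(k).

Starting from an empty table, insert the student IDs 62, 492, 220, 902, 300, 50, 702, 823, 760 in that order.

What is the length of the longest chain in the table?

Insert 62: h=9, bucket 9 empty -> new chain.
Insert 492: h=9, bucket 9 nonempty -> append to chain.
Insert 220: h=7, bucket 7 empty -> new chain.
Insert 902: h=9, bucket 9 nonempty -> append to chain.
Insert 300: h=7, bucket 7 nonempty -> append to chain.
Insert 50: h=7, bucket 7 nonempty -> append to chain.
Insert 702: h=9, bucket 9 nonempty -> append to chain.
Insert 823: h=0, bucket 0 empty -> new chain.
Insert 760: h=7, bucket 7 nonempty -> append to chain.
Final buckets:
0: 823
1: .
2: .
3: .
4: .
5: .
6: .
7: 220 -> 300 -> 50 -> 760
8: .
9: 62 -> 492 -> 902 -> 702

4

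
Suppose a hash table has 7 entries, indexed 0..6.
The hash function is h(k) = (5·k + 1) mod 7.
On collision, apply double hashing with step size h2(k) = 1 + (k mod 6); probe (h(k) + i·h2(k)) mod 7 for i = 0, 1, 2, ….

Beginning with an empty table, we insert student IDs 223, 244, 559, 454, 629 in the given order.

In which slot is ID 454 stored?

6

223: h=3 → slot 3
244: h=3, h2=5, probe 3,1 → slot 1
559: h=3, h2=2, probe 3,5 → slot 5
454: h=3, h2=5, probe 3,1,6 → slot 6
629: h=3, h2=6, probe 3,2 → slot 2
Table: [∅, 244, 629, 223, ∅, 559, 454]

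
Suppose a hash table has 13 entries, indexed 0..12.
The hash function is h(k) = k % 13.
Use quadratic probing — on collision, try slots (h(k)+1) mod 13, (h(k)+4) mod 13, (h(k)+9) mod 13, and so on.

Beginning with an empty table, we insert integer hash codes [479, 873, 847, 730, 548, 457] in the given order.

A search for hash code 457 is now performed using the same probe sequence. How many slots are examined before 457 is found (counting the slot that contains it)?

Insert 479: h=11, slot 11 empty → index 11.
Insert 873: h=2, slot 2 empty → index 2.
Insert 847: h=2, slot 2 occupied → index 3.
Insert 730: h=2, slots 2,3 occupied → index 6.
Insert 548: h=2, slots 2,3,6,11 occupied → index 5.
Insert 457: h=2, slots 2,3,6,11,5 occupied → index 1.
Table: [_, 457, 873, 847, _, 548, 730, _, _, _, _, 479, _]
Lookup 457: h=2, probe 2,3,6,11,5,1 → found at 1.

6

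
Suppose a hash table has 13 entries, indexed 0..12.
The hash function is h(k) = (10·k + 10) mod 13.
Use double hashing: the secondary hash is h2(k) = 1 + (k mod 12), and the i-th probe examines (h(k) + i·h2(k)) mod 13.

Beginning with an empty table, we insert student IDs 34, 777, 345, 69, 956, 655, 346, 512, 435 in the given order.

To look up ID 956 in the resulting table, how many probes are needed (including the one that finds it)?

3

Insert 34: h=12, slot 12 empty => index 12.
Insert 777: h=6, slot 6 empty => index 6.
Insert 345: h=2, slot 2 empty => index 2.
Insert 69: h=11, slot 11 empty => index 11.
Insert 956: h=2, h2=9, slots 2,11 occupied => index 7.
Insert 655: h=8, slot 8 empty => index 8.
Insert 346: h=12, h2=11, slot 12 occupied => index 10.
Insert 512: h=8, h2=9, slot 8 occupied => index 4.
Insert 435: h=5, slot 5 empty => index 5.
Table: [_, _, 345, _, 512, 435, 777, 956, 655, _, 346, 69, 34]
Lookup 956: h=2, h2=9, probe 2,11,7 → found at 7.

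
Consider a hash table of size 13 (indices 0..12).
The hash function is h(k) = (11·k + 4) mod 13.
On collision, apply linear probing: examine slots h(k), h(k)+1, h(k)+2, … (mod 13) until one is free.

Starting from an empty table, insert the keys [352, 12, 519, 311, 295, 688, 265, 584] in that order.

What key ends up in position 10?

352: h=2 => slot 2
12: h=6 => slot 6
519: h=6, probe 6,7 => slot 7
311: h=6, probe 6,7,8 => slot 8
295: h=12 => slot 12
688: h=6, probe 6,7,8,9 => slot 9
265: h=7, probe 7,8,9,10 => slot 10
584: h=6, probe 6,7,8,9,10,11 => slot 11
Table: [., ., 352, ., ., ., 12, 519, 311, 688, 265, 584, 295]

265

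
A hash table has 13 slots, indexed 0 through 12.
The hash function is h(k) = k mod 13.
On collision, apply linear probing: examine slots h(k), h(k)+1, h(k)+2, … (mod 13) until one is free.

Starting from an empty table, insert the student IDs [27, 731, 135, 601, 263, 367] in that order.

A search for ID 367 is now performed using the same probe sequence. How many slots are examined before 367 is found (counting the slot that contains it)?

Insert 27: h=1, slot 1 empty → index 1.
Insert 731: h=3, slot 3 empty → index 3.
Insert 135: h=5, slot 5 empty → index 5.
Insert 601: h=3, slot 3 occupied → index 4.
Insert 263: h=3, slots 3,4,5 occupied → index 6.
Insert 367: h=3, slots 3,4,5,6 occupied → index 7.
Table: [—, 27, —, 731, 601, 135, 263, 367, —, —, —, —, —]
Lookup 367: h=3, probe 3,4,5,6,7 → found at 7.

5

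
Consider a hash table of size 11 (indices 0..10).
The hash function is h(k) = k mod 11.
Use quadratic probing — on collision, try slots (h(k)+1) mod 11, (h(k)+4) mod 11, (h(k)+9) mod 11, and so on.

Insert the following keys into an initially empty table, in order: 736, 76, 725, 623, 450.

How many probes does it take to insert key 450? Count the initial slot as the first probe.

736: h=10 -> slot 10
76: h=10, probe 10,0 -> slot 0
725: h=10, probe 10,0,3 -> slot 3
623: h=7 -> slot 7
450: h=10, probe 10,0,3,8 -> slot 8
Table: [76, -, -, 725, -, -, -, 623, 450, -, 736]

4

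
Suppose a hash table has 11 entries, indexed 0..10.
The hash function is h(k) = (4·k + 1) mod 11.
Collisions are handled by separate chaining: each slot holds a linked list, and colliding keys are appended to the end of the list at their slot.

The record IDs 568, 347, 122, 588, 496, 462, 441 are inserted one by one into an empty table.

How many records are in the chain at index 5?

Insert 568: h=7, bucket 7 empty -> new chain.
Insert 347: h=3, bucket 3 empty -> new chain.
Insert 122: h=5, bucket 5 empty -> new chain.
Insert 588: h=10, bucket 10 empty -> new chain.
Insert 496: h=5, bucket 5 nonempty -> append to chain.
Insert 462: h=1, bucket 1 empty -> new chain.
Insert 441: h=5, bucket 5 nonempty -> append to chain.
Final buckets:
0: _
1: 462
2: _
3: 347
4: _
5: 122 -> 496 -> 441
6: _
7: 568
8: _
9: _
10: 588

3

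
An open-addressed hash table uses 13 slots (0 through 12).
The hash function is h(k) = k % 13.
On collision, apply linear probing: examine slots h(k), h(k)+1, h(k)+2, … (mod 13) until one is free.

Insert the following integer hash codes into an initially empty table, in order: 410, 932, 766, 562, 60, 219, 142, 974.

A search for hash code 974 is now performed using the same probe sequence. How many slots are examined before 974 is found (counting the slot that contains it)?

3

Insert 410: h=7, slot 7 empty => index 7.
Insert 932: h=9, slot 9 empty => index 9.
Insert 766: h=12, slot 12 empty => index 12.
Insert 562: h=3, slot 3 empty => index 3.
Insert 60: h=8, slot 8 empty => index 8.
Insert 219: h=11, slot 11 empty => index 11.
Insert 142: h=12, slot 12 occupied => index 0.
Insert 974: h=12, slots 12,0 occupied => index 1.
Table: [142, 974, —, 562, —, —, —, 410, 60, 932, —, 219, 766]
Lookup 974: h=12, probe 12,0,1 → found at 1.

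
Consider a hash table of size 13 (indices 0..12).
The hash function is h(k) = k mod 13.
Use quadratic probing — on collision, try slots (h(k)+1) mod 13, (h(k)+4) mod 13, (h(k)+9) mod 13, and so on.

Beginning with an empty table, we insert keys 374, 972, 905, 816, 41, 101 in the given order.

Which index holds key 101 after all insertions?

6

374 hashes to 10; slot 10 is free → place at 10.
972 hashes to 10; 10 taken → place at 11.
905 hashes to 8; slot 8 is free → place at 8.
816 hashes to 10; 10,11 taken → place at 1.
41 hashes to 2; slot 2 is free → place at 2.
101 hashes to 10; 10,11,1 taken → place at 6.
Table: [—, 816, 41, —, —, —, 101, —, 905, —, 374, 972, —]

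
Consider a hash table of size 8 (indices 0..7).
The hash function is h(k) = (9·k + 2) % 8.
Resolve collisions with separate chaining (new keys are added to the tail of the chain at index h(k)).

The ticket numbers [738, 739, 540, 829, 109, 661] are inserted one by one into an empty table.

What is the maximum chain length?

3

Insert 738: h=4, bucket 4 empty -> new chain.
Insert 739: h=5, bucket 5 empty -> new chain.
Insert 540: h=6, bucket 6 empty -> new chain.
Insert 829: h=7, bucket 7 empty -> new chain.
Insert 109: h=7, bucket 7 nonempty -> append to chain.
Insert 661: h=7, bucket 7 nonempty -> append to chain.
Final buckets:
0: ∅
1: ∅
2: ∅
3: ∅
4: 738
5: 739
6: 540
7: 829 -> 109 -> 661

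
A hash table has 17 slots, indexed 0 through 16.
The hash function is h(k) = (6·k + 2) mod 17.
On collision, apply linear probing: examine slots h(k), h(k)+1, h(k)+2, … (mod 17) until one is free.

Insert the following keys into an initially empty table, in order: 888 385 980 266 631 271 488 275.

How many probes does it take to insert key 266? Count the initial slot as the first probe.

Insert 888: h=9, slot 9 empty → index 9.
Insert 385: h=0, slot 0 empty → index 0.
Insert 980: h=0, slot 0 occupied → index 1.
Insert 266: h=0, slots 0,1 occupied → index 2.
Insert 631: h=14, slot 14 empty → index 14.
Insert 271: h=13, slot 13 empty → index 13.
Insert 488: h=6, slot 6 empty → index 6.
Insert 275: h=3, slot 3 empty → index 3.
Table: [385, 980, 266, 275, ∅, ∅, 488, ∅, ∅, 888, ∅, ∅, ∅, 271, 631, ∅, ∅]

3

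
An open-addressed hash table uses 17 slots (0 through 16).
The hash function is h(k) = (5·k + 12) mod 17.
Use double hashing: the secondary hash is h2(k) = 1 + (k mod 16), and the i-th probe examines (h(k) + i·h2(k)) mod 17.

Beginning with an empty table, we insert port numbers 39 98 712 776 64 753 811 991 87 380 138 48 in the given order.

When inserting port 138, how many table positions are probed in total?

5

Insert 39: h=3, slot 3 empty → index 3.
Insert 98: h=9, slot 9 empty → index 9.
Insert 712: h=2, slot 2 empty → index 2.
Insert 776: h=16, slot 16 empty → index 16.
Insert 64: h=9, h2=1, slot 9 occupied → index 10.
Insert 753: h=3, h2=2, slot 3 occupied → index 5.
Insert 811: h=4, slot 4 empty → index 4.
Insert 991: h=3, h2=16, slots 3,2 occupied → index 1.
Insert 87: h=5, h2=8, slot 5 occupied → index 13.
Insert 380: h=8, slot 8 empty → index 8.
Insert 138: h=5, h2=11, slots 5,16,10,4 occupied → index 15.
Insert 48: h=14, slot 14 empty → index 14.
Table: [_, 991, 712, 39, 811, 753, _, _, 380, 98, 64, _, _, 87, 48, 138, 776]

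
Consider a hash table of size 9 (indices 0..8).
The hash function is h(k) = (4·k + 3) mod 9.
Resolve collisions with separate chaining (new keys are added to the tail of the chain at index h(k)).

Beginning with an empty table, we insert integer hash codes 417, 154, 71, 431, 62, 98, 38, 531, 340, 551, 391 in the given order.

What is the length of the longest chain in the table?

4

Insert 417: h=6, bucket 6 empty → new chain.
Insert 154: h=7, bucket 7 empty → new chain.
Insert 71: h=8, bucket 8 empty → new chain.
Insert 431: h=8, bucket 8 nonempty → append to chain.
Insert 62: h=8, bucket 8 nonempty → append to chain.
Insert 98: h=8, bucket 8 nonempty → append to chain.
Insert 38: h=2, bucket 2 empty → new chain.
Insert 531: h=3, bucket 3 empty → new chain.
Insert 340: h=4, bucket 4 empty → new chain.
Insert 551: h=2, bucket 2 nonempty → append to chain.
Insert 391: h=1, bucket 1 empty → new chain.
Final buckets:
0: _
1: 391
2: 38 -> 551
3: 531
4: 340
5: _
6: 417
7: 154
8: 71 -> 431 -> 62 -> 98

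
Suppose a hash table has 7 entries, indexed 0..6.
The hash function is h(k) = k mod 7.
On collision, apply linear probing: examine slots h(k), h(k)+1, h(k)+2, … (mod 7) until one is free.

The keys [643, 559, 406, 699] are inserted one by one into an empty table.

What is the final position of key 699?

2

Insert 643: h=6, slot 6 empty -> index 6.
Insert 559: h=6, slot 6 occupied -> index 0.
Insert 406: h=0, slot 0 occupied -> index 1.
Insert 699: h=6, slots 6,0,1 occupied -> index 2.
Table: [559, 406, 699, ∅, ∅, ∅, 643]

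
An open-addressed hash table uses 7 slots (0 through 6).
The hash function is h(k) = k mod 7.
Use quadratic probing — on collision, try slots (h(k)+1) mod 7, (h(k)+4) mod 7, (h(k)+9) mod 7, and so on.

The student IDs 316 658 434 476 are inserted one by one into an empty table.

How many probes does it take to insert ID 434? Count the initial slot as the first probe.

3

Insert 316: h=1, slot 1 empty => index 1.
Insert 658: h=0, slot 0 empty => index 0.
Insert 434: h=0, slots 0,1 occupied => index 4.
Insert 476: h=0, slots 0,1,4 occupied => index 2.
Table: [658, 316, 476, _, 434, _, _]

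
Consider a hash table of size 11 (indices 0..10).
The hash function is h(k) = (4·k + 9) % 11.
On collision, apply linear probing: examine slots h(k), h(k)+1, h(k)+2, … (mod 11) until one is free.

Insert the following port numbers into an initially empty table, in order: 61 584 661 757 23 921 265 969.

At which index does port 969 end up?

61: h=0 -> slot 0
584: h=2 -> slot 2
661: h=2, probe 2,3 -> slot 3
757: h=1 -> slot 1
23: h=2, probe 2,3,4 -> slot 4
921: h=8 -> slot 8
265: h=2, probe 2,3,4,5 -> slot 5
969: h=2, probe 2,3,4,5,6 -> slot 6
Table: [61, 757, 584, 661, 23, 265, 969, ∅, 921, ∅, ∅]

6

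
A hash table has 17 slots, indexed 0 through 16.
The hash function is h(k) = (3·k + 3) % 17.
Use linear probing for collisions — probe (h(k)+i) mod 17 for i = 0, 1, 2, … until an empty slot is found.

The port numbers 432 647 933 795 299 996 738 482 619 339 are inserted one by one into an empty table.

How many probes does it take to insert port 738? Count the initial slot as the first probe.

Insert 432: h=7, slot 7 empty => index 7.
Insert 647: h=6, slot 6 empty => index 6.
Insert 933: h=14, slot 14 empty => index 14.
Insert 795: h=8, slot 8 empty => index 8.
Insert 299: h=16, slot 16 empty => index 16.
Insert 996: h=16, slot 16 occupied => index 0.
Insert 738: h=7, slots 7,8 occupied => index 9.
Insert 482: h=4, slot 4 empty => index 4.
Insert 619: h=7, slots 7,8,9 occupied => index 10.
Insert 339: h=0, slot 0 occupied => index 1.
Table: [996, 339, ∅, ∅, 482, ∅, 647, 432, 795, 738, 619, ∅, ∅, ∅, 933, ∅, 299]

3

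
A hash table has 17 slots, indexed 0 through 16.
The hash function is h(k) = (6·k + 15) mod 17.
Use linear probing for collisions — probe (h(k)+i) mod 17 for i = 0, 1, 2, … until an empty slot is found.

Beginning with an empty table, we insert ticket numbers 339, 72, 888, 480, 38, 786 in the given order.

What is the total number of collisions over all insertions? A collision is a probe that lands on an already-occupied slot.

339 hashes to 9; slot 9 is free → place at 9.
72 hashes to 5; slot 5 is free → place at 5.
888 hashes to 5; 5 taken → place at 6.
480 hashes to 5; 5,6 taken → place at 7.
38 hashes to 5; 5,6,7 taken → place at 8.
786 hashes to 5; 5,6,7,8,9 taken → place at 10.
Table: [—, —, —, —, —, 72, 888, 480, 38, 339, 786, —, —, —, —, —, —]

11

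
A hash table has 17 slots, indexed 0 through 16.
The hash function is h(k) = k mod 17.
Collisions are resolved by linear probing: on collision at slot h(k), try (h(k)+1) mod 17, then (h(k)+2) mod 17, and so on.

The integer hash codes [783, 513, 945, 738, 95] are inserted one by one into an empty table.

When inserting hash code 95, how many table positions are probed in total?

2

783: h=1 -> slot 1
513: h=3 -> slot 3
945: h=10 -> slot 10
738: h=7 -> slot 7
95: h=10, probe 10,11 -> slot 11
Table: [_, 783, _, 513, _, _, _, 738, _, _, 945, 95, _, _, _, _, _]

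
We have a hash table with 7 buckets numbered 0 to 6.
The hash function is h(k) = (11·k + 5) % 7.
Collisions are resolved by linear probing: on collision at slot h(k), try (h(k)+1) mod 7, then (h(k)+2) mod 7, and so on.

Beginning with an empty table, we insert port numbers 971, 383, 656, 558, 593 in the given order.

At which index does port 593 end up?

971: h=4 -> slot 4
383: h=4, probe 4,5 -> slot 5
656: h=4, probe 4,5,6 -> slot 6
558: h=4, probe 4,5,6,0 -> slot 0
593: h=4, probe 4,5,6,0,1 -> slot 1
Table: [558, 593, ., ., 971, 383, 656]

1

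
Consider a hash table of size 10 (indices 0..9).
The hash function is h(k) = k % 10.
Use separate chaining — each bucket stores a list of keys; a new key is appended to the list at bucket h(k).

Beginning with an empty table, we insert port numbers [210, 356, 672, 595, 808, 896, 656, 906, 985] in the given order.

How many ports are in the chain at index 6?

Insert 210: h=0, bucket 0 empty -> new chain.
Insert 356: h=6, bucket 6 empty -> new chain.
Insert 672: h=2, bucket 2 empty -> new chain.
Insert 595: h=5, bucket 5 empty -> new chain.
Insert 808: h=8, bucket 8 empty -> new chain.
Insert 896: h=6, bucket 6 nonempty -> append to chain.
Insert 656: h=6, bucket 6 nonempty -> append to chain.
Insert 906: h=6, bucket 6 nonempty -> append to chain.
Insert 985: h=5, bucket 5 nonempty -> append to chain.
Final buckets:
0: 210
1: —
2: 672
3: —
4: —
5: 595 -> 985
6: 356 -> 896 -> 656 -> 906
7: —
8: 808
9: —

4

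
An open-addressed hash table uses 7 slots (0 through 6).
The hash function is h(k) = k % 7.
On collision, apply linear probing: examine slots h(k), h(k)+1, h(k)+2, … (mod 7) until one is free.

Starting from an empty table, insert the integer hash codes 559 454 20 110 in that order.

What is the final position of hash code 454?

0

Insert 559: h=6, slot 6 empty => index 6.
Insert 454: h=6, slot 6 occupied => index 0.
Insert 20: h=6, slots 6,0 occupied => index 1.
Insert 110: h=5, slot 5 empty => index 5.
Table: [454, 20, ., ., ., 110, 559]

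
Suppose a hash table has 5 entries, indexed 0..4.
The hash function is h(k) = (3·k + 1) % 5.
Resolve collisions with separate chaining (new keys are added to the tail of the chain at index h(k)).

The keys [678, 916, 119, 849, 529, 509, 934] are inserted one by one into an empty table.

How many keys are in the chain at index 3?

678 → bucket 0
916 → bucket 4
119 → bucket 3
849 → bucket 3 (collision)
529 → bucket 3 (collision)
509 → bucket 3 (collision)
934 → bucket 3 (collision)
Final buckets:
0: 678
1: -
2: -
3: 119 -> 849 -> 529 -> 509 -> 934
4: 916

5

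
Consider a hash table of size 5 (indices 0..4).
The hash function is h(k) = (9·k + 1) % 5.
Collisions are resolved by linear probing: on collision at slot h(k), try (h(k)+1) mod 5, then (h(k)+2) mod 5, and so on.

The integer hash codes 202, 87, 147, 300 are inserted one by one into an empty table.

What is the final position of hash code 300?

2

Insert 202: h=4, slot 4 empty => index 4.
Insert 87: h=4, slot 4 occupied => index 0.
Insert 147: h=4, slots 4,0 occupied => index 1.
Insert 300: h=1, slot 1 occupied => index 2.
Table: [87, 147, 300, ., 202]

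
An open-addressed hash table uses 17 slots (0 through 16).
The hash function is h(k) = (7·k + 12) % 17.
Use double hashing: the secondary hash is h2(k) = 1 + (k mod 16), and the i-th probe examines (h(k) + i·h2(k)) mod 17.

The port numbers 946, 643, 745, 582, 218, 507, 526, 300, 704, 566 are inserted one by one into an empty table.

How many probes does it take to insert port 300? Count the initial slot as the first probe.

2

946 hashes to 4; slot 4 is free => place at 4.
643 hashes to 8; slot 8 is free => place at 8.
745 hashes to 8, h2=10; 8 taken => place at 1.
582 hashes to 6; slot 6 is free => place at 6.
218 hashes to 8, h2=11; 8 taken => place at 2.
507 hashes to 8, h2=12; 8 taken => place at 3.
526 hashes to 5; slot 5 is free => place at 5.
300 hashes to 4, h2=13; 4 taken => place at 0.
704 hashes to 10; slot 10 is free => place at 10.
566 hashes to 13; slot 13 is free => place at 13.
Table: [300, 745, 218, 507, 946, 526, 582, —, 643, —, 704, —, —, 566, —, —, —]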